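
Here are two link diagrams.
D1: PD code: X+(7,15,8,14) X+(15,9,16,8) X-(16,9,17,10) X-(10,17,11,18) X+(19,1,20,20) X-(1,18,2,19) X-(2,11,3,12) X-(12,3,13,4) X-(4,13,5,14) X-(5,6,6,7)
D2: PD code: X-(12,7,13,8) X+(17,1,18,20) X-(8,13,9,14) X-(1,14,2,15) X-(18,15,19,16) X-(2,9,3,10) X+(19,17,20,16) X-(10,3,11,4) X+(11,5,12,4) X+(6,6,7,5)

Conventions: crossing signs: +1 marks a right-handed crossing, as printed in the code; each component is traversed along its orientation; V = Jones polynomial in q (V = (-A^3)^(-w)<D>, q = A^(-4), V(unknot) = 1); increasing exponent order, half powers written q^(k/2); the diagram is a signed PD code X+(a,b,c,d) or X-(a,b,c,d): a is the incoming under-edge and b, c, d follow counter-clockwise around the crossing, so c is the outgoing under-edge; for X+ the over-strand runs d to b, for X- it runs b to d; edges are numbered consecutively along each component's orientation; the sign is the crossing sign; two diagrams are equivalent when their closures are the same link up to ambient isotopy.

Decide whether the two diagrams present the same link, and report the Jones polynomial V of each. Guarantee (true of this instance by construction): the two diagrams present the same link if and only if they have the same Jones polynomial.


equivalent: yes
D1 (bracket A^-8 + 1 - A^4; 10 crossings at w = -4): V = -q^-4 + q^-3 + q^-1
D2 (bracket A^-2 + A^6 - A^10; 10 crossings at w = -2): V = -q^-4 + q^-3 + q^-1
key observation: all 2 diagrams share one V(q), hence one class


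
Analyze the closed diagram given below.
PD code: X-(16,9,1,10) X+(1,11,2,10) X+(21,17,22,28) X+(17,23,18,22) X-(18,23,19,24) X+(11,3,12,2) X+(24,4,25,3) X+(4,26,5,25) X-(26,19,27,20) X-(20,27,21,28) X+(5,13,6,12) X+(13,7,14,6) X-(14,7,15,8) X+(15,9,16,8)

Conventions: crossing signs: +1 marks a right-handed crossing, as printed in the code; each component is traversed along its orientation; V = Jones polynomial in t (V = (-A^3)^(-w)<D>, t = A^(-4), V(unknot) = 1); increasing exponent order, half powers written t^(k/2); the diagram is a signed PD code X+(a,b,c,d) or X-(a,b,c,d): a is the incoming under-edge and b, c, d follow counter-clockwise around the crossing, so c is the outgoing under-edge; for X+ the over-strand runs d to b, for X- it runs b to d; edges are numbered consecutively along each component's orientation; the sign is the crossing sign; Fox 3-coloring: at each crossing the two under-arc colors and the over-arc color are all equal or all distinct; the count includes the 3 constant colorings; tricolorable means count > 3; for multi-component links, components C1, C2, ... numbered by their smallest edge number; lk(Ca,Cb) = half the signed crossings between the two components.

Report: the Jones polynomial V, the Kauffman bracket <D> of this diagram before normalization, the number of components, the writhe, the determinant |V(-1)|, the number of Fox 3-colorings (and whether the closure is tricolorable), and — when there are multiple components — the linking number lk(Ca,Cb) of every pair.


V(t) = -t^(3/2) - 2t^(7/2) + t^(9/2) - t^(11/2) + t^(13/2)
bracket: A^-14 - A^-10 + A^-6 - 2A^-2 - A^6, w = +4
2 components, writhe +4, over 14 crossings
lk(C1,C2) = +1
det 6, colorings 9 of 3^14 — tricolorable
observation: summing lk over 1 pair gives +1


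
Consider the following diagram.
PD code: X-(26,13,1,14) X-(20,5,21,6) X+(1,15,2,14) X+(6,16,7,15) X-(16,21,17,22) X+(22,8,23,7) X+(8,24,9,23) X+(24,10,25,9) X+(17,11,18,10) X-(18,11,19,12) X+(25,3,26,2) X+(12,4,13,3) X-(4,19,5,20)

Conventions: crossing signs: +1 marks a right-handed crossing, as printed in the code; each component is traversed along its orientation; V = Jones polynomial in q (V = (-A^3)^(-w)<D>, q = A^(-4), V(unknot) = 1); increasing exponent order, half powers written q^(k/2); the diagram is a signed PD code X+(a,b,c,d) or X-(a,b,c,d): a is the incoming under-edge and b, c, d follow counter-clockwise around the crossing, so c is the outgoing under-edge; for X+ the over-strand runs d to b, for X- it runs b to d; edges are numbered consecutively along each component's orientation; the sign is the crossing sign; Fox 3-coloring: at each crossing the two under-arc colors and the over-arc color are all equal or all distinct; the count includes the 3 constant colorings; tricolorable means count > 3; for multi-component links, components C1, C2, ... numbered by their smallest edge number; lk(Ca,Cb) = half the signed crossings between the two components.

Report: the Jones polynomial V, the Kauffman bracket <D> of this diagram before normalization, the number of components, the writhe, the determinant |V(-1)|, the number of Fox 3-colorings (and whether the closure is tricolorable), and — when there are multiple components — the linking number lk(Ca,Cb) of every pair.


V = -q^-2 + 2q^-1 - 2 + 4q - 4q^2 + 4q^3 - 3q^4 + 2q^5 - q^6
<D> = A^-15 - 2A^-11 + 3A^-7 - 4A^-3 + 4A - 4A^5 + 2A^9 - 2A^13 + A^17 (w = +3)
1 component over 13 crossings, w = +3
3 Fox colorings among 3^13, |V(-1)| = 23: not tricolorable
why: w = +3 (over 13 crossings) is diagram-only; (-A^3)^(-3) removes it from V


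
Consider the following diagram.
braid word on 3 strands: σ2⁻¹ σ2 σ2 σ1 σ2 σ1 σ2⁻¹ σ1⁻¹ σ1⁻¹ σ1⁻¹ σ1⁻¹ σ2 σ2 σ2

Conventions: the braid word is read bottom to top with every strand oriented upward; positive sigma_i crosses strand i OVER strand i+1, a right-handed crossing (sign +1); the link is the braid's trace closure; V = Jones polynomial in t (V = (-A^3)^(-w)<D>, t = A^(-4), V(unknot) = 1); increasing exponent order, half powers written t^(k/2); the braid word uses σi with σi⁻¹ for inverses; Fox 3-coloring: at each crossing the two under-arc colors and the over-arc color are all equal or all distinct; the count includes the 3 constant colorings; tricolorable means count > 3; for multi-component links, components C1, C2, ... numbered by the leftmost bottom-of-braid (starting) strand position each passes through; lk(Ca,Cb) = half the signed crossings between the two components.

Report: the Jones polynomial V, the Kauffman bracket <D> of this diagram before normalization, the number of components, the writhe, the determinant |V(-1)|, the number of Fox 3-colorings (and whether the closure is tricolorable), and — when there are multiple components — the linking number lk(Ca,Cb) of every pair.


V(t) = -t^-2 + t^-1 - 1 + 3t - 2t^2 + 3t^3 - 2t^4 + t^5 - t^6
bracket: -A^-18 + A^-14 - 2A^-10 + 3A^-6 - 2A^-2 + 3A^2 - A^6 + A^10 - A^14, w = +2
1 component, writhe +2, over 14 crossings
det 15, colorings 9 of 3^14 — tricolorable
observation: the span of V is 8, forcing >= 8 crossings in any diagram


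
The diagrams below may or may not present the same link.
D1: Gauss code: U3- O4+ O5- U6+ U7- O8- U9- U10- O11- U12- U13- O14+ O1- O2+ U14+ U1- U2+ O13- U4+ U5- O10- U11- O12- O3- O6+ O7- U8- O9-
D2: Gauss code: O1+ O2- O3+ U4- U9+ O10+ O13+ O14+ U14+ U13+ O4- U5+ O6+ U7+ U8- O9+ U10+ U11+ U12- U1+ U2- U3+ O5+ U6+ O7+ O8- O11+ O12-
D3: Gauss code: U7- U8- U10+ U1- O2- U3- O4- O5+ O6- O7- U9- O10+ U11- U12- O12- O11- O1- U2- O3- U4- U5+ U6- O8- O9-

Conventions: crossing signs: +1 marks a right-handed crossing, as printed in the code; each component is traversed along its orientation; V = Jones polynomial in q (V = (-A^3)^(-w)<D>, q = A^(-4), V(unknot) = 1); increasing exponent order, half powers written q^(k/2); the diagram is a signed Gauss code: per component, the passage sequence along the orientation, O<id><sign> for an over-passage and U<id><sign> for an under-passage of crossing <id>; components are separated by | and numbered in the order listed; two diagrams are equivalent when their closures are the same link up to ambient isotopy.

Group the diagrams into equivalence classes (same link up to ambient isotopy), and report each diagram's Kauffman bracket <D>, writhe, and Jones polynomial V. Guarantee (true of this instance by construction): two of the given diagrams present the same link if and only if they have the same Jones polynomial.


equivalence classes: {D1} | {D2} | {D3}
D1 (bracket A^-10 + 2A^-2 - 2A^2 + A^6 - 2A^10 + A^14; 14 crossings at w = -6): V = q^-8 - 2q^-7 + q^-6 - 2q^-5 + 2q^-4 + q^-2
D2 (bracket -A^-6 + A^-2 - A^2 + 2A^6 - A^10 + A^14; 14 crossings at w = +6): V = q - q^2 + 2q^3 - q^4 + q^5 - q^6
V(D3) = -q^-7 + q^-6 - q^-5 + q^-4 + q^-2  (w -8, c 12, <D> = A^-16 + A^-8 - A^-4 + 1 - A^4)
observation: V(q) takes 3 values over 3 diagrams, fixing the grouping


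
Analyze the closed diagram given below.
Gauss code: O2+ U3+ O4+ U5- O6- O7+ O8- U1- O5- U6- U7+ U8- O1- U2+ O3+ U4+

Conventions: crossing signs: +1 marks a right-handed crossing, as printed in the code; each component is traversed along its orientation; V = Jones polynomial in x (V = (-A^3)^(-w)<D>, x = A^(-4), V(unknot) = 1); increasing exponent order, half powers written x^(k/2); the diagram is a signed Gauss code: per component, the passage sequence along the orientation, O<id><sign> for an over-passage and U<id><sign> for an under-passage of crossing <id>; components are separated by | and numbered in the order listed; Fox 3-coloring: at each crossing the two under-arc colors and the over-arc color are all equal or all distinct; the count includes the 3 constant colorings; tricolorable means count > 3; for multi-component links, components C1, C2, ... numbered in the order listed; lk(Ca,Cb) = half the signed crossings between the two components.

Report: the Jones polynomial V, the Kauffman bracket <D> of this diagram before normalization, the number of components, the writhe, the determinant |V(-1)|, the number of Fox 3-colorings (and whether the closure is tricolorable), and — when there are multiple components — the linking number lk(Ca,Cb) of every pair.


V(x) = -x^-3 + x^-2 - x^-1 + 3 - x + x^2 - x^3
bracket: -A^-12 + A^-8 - A^-4 + 3 - A^4 + A^8 - A^12, w = 0
1 component, writhe 0, over 8 crossings
det 9, colorings 27 of 3^8 — tricolorable
observation: det 9 = |V(-1)|; divisible by 3, so tricolorable


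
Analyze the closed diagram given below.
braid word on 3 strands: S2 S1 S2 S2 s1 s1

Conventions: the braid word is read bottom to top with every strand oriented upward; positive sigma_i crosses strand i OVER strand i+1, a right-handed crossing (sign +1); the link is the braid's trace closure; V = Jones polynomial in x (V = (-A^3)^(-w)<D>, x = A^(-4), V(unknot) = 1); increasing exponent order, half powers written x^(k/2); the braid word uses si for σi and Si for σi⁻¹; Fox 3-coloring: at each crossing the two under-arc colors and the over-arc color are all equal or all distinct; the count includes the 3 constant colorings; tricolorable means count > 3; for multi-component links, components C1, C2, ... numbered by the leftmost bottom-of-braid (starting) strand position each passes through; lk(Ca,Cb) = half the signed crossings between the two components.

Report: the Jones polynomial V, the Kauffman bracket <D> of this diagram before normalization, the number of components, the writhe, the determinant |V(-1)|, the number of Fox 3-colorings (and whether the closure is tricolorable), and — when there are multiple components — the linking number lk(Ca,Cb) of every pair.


Jones polynomial: V(x) = 1
<D> = A^-6; writhe -2
components 1, writhe -2 (6 crossings)
3-colorings: 3 of 3^6, det 1 — not tricolorable
note: |V(-1)| = 1: so not tricolorable, since 3 does not divide 1


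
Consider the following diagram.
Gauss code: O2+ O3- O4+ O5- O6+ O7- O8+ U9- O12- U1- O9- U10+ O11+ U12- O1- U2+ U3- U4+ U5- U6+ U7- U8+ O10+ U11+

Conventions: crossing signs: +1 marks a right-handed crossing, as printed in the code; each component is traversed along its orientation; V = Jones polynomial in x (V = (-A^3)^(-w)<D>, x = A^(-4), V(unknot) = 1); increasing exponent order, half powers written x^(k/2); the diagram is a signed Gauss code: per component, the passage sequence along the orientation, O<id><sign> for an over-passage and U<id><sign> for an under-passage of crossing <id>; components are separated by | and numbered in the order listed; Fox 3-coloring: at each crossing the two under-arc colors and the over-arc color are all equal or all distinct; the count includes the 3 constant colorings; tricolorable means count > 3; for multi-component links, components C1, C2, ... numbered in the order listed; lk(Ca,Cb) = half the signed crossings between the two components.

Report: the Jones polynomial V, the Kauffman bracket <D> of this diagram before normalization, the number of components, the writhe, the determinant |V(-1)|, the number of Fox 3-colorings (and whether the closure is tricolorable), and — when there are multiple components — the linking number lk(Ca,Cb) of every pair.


V = -x^-3 + 2x^-2 - 2x^-1 + 3 - 2x + 2x^2 - x^3
<D> = -A^-12 + 2A^-8 - 2A^-4 + 3 - 2A^4 + 2A^8 - A^12 (w = 0)
1 component over 12 crossings, w = 0
3 Fox colorings among 3^12, |V(-1)| = 13: not tricolorable
why: w = 0 (over 12 crossings) is diagram-only; (-A^3)^(0) removes it from V


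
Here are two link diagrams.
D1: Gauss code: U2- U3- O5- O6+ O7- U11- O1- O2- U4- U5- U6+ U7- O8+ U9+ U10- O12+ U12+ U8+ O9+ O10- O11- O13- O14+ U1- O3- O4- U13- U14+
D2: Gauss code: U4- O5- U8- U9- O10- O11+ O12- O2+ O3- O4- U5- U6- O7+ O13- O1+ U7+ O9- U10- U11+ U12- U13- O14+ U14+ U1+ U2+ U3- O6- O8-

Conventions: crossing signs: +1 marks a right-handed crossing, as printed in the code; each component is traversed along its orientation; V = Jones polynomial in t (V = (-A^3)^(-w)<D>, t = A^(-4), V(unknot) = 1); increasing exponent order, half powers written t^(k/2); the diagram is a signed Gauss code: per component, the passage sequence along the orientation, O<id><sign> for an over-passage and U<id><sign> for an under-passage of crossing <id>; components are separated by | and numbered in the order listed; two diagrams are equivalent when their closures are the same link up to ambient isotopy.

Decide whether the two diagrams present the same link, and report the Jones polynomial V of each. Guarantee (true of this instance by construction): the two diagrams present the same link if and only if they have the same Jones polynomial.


same link: yes
V(D1) = -t^-7 + t^-6 - t^-5 + t^-4 + t^-2  [14 crossings, <D> = A^-4 + A^4 - A^8 + A^12 - A^16, w = -4]
V(D2) = -t^-7 + t^-6 - t^-5 + t^-4 + t^-2  (w -4, c 14, <D> = A^-4 + A^4 - A^8 + A^12 - A^16)
note: all 2 diagrams share one V(t), hence one class


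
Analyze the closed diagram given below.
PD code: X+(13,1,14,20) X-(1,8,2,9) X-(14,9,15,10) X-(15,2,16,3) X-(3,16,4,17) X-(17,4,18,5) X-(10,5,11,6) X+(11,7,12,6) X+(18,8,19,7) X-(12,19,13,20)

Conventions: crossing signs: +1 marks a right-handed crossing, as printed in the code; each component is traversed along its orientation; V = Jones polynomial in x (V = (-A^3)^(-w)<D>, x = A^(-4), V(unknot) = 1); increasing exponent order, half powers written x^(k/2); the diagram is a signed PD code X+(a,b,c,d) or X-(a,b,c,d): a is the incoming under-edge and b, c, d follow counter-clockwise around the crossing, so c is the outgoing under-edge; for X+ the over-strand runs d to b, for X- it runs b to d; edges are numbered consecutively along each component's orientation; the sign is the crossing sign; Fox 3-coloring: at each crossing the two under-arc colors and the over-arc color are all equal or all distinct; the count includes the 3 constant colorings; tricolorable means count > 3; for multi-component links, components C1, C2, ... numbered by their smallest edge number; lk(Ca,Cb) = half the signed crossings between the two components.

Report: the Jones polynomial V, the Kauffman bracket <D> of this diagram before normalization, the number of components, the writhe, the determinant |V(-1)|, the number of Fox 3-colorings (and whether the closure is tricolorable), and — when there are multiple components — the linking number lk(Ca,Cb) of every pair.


V = -x^-4 + x^-3 + x^-1
<D> = A^-8 + 1 - A^4 (w = -4)
1 component over 10 crossings, w = -4
9 Fox colorings among 3^10, |V(-1)| = 3: tricolorable
why: det 3 = |V(-1)|; divisible by 3, so tricolorable


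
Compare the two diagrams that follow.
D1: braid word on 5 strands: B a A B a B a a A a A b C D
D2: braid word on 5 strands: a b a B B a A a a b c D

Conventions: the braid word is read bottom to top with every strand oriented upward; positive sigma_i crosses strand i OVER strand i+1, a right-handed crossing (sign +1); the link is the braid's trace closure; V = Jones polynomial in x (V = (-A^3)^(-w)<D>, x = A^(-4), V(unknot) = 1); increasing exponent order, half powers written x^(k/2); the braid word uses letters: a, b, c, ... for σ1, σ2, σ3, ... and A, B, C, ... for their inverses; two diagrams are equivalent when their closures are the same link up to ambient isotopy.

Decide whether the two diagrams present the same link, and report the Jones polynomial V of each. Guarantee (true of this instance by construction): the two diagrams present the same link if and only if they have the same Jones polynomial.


equivalent: no
D1 (bracket A^-14 - A^-10 + A^-6 - A^-2 + A^2; 14 crossings at w = -2): V = x^-2 - x^-1 + 1 - x + x^2
V(D2) = x - x^2 + 2x^3 - x^4 + x^5 - x^6  (w +4, c 12, <D> = -A^-12 + A^-8 - A^-4 + 2 - A^4 + A^8)
key observation: 2 values of V(x) split the 2 diagrams


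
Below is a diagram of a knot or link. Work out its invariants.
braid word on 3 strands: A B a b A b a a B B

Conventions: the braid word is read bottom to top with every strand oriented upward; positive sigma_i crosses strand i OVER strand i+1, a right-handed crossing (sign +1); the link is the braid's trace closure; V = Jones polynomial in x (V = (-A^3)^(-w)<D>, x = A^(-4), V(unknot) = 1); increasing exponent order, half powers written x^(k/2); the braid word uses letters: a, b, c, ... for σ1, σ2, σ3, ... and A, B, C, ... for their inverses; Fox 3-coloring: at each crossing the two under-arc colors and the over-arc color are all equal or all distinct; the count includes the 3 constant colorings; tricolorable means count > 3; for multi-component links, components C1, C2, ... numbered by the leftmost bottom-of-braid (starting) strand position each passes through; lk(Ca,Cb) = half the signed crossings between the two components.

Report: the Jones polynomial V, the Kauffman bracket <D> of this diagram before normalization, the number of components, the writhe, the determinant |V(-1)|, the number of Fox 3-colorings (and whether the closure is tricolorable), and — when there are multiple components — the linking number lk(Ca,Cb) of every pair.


Jones polynomial: V(x) = x^-2 + 2 + x^2
<D> = A^-8 + 2 + A^8; writhe 0
components 3, writhe 0 (10 crossings)
linking number lk(C1,C2) = +1
lk(C1,C3): -1
lk(C2,C3) = 0
3-colorings: 3 of 3^10, det 4 — not tricolorable
note: summing lk over 3 pairs gives 0


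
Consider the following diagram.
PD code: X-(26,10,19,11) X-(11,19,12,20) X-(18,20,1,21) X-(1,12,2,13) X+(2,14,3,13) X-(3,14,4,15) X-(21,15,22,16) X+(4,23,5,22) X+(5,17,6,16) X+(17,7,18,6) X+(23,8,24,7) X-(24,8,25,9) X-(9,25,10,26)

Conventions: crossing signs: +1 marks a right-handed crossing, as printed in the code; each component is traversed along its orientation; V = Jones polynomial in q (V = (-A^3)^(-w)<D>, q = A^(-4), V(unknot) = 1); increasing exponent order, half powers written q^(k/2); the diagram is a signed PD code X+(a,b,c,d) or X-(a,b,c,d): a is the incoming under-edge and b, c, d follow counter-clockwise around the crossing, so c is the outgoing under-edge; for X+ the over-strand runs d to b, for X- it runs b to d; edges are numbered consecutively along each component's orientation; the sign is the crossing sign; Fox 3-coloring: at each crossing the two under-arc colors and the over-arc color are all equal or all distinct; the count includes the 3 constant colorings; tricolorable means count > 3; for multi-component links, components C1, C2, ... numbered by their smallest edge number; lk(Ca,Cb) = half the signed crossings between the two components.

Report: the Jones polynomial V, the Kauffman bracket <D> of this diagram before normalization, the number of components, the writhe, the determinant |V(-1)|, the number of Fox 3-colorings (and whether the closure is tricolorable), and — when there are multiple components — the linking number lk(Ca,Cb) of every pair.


V = -q^(-11/2) + q^(-9/2) - q^(-7/2) - q^(-3/2)
<D> = A^-3 + A^5 - A^9 + A^13 (w = -3)
2 components over 13 crossings, w = -3
lk(C1,C2): -2
3 Fox colorings among 3^13, |V(-1)| = 4: not tricolorable
why: w = -3 shifts under R1 moves; the (-A^3)^(3) factor cancels that in V


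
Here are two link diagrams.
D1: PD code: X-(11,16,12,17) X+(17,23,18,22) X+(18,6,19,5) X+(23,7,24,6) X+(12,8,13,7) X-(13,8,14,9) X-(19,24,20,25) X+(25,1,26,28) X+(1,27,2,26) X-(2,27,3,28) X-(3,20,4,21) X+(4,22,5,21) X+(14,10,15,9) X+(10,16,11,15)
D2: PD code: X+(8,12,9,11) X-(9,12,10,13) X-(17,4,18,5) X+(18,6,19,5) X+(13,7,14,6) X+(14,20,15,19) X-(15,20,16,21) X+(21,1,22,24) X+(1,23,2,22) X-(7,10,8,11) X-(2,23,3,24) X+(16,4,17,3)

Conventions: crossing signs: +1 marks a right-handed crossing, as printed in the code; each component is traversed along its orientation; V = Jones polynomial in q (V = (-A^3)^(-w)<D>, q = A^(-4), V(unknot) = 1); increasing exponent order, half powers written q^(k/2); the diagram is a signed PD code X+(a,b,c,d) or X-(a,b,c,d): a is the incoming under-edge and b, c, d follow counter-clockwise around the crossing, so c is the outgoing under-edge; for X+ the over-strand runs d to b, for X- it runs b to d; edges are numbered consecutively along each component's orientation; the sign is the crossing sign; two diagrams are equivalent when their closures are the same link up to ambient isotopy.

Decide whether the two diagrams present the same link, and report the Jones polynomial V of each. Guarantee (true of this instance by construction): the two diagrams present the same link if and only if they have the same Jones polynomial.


same link: yes
V(D1) = 1  [14 crossings, <D> = A^12, w = +4]
V(D2) = 1  (w +2, c 12, <D> = A^6)
note: one V(q) for all 2 diagrams — one class (guaranteed)


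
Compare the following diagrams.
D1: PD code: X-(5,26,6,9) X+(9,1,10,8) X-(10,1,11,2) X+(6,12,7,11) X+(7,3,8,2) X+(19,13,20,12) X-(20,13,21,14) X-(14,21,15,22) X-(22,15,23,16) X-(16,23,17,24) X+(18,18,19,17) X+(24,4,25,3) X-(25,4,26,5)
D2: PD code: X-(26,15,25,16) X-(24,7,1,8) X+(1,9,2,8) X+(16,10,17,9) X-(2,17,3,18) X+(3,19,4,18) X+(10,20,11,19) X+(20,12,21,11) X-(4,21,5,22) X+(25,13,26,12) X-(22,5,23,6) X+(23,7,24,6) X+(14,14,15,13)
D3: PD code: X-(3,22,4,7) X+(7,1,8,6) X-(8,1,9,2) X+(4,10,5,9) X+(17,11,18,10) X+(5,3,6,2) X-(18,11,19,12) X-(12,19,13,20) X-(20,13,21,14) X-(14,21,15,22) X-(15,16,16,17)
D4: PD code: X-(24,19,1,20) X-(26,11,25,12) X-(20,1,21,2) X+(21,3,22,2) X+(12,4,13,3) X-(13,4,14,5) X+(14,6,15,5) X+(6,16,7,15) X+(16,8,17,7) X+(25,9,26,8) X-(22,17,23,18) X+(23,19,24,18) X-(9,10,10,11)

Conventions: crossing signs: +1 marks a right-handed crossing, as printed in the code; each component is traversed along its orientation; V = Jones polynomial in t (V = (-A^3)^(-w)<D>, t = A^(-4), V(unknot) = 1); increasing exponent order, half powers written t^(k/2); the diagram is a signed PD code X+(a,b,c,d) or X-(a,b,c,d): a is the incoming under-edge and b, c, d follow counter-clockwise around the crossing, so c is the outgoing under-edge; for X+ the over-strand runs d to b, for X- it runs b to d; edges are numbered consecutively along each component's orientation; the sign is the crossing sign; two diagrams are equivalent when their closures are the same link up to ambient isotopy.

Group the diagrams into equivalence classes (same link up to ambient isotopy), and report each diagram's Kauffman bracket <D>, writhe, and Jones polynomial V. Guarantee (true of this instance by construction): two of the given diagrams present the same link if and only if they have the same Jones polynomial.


classes: {D1, D3} | {D2, D4}
V(D1) = t^(-9/2) - t^(-5/2) - t^(-3/2) - t^(-1/2)  [13 crossings, <D> = A^-1 + A^3 + A^7 - A^15, w = -1]
D2 (bracket -A^-9 + A^-1 + A^3 + A^7; 13 crossings at w = +3): V = -t^(1/2) - t^(3/2) - t^(5/2) + t^(9/2)
V(D3) = t^(-9/2) - t^(-5/2) - t^(-3/2) - t^(-1/2)  (w -3, c 11, <D> = A^-7 + A^-3 + A - A^9)
D4 (bracket -A^-15 + A^-7 + A^-3 + A; 13 crossings at w = +1): V = -t^(1/2) - t^(3/2) - t^(5/2) + t^(9/2)
insight: comparing 4 Jones polynomials yields 2 groups


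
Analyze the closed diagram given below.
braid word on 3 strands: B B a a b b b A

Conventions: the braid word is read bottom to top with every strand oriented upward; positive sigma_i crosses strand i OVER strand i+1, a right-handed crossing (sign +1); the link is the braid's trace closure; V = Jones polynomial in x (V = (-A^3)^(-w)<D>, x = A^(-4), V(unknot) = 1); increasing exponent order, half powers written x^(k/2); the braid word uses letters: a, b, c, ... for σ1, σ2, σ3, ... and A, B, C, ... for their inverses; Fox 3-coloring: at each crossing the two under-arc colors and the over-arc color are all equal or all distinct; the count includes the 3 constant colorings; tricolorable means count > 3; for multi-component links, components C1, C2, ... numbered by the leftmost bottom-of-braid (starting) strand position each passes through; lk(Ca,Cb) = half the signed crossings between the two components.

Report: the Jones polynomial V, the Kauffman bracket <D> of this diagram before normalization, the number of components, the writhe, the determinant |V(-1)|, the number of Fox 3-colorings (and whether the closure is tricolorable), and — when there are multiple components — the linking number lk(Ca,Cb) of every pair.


V(x) = x^-1 - 1 + 2x - 2x^2 + 2x^3 - 2x^4 + x^5
bracket: A^-14 - 2A^-10 + 2A^-6 - 2A^-2 + 2A^2 - A^6 + A^10, w = +2
1 component, writhe +2, over 8 crossings
det 11, colorings 3 of 3^8 — not tricolorable
observation: w = +2 (over 8 crossings) is diagram-only; (-A^3)^(-2) removes it from V


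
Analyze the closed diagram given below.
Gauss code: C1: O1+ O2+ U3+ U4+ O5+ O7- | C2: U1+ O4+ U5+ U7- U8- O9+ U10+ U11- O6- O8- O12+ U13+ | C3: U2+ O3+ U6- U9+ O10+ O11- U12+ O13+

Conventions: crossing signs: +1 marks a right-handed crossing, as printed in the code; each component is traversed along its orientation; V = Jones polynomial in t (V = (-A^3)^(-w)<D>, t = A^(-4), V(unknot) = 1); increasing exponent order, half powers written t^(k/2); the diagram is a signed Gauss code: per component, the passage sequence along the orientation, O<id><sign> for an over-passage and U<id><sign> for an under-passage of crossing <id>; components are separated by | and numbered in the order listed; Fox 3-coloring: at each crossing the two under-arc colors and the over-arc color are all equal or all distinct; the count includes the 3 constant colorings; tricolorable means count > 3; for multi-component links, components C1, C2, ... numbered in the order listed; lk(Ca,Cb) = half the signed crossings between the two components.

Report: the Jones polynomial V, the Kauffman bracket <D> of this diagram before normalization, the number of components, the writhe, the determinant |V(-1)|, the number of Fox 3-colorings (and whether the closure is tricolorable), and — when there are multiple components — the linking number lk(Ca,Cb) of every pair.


Jones polynomial: V(t) = t^2 + t^4 + 2t^6
<D> = -2A^-9 - A^-1 - A^7; writhe +5
components 3, writhe +5 (13 crossings)
linking number lk(C1,C2) = +1
lk(C1,C3): +1
lk(C2,C3) = +1
3-colorings: 3 of 3^13, det 4 — not tricolorable
note: span 4 respects span(V) <= c + mu - 1 = 15 for this 3-component diagram


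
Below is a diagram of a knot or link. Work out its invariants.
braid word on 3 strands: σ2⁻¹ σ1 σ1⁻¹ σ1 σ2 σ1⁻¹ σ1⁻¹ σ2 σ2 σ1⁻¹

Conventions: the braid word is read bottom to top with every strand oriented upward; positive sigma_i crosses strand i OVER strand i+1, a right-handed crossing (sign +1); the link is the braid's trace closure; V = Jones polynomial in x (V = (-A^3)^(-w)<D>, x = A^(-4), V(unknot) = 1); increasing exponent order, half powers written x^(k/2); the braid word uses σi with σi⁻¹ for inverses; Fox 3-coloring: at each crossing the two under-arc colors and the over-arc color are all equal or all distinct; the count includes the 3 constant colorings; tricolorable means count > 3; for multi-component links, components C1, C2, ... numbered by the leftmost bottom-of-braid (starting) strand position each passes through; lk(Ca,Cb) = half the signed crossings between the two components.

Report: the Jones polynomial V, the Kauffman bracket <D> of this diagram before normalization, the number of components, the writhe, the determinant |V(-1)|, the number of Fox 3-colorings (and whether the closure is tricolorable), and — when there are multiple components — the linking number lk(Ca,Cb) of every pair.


Jones polynomial: V(x) = -x^-3 + x^-2 - x^-1 + 3 - x + x^2 - x^3
<D> = -A^-12 + A^-8 - A^-4 + 3 - A^4 + A^8 - A^12; writhe 0
components 1, writhe 0 (10 crossings)
3-colorings: 27 of 3^10, det 9 — tricolorable
note: |V(-1)| = 9: so tricolorable, since 3 divides 9


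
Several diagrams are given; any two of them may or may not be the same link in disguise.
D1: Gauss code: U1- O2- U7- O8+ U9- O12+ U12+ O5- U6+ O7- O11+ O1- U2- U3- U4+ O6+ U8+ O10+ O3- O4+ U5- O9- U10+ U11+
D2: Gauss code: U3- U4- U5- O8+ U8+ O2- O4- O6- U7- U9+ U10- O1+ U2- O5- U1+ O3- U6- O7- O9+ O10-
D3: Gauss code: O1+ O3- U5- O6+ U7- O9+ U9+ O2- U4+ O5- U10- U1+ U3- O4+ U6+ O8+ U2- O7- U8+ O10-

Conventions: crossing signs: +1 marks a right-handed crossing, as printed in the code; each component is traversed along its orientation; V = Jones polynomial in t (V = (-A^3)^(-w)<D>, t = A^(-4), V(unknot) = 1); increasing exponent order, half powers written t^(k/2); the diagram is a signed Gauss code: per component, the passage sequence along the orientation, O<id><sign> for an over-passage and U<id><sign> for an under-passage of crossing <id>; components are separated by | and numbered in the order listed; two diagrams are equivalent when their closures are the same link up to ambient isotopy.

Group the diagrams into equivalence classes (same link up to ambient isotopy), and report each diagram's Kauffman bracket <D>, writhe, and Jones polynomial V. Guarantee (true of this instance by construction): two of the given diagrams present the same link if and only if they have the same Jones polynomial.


grouping into links: {D1, D3} | {D2}
V(D1) = t^-4 - 2t^-3 + 3t^-2 - 4t^-1 + 4 - 3t + 3t^2 - t^3  (w 0, c 12, <D> = -A^-12 + 3A^-8 - 3A^-4 + 4 - 4A^4 + 3A^8 - 2A^12 + A^16)
D2 (bracket A^-8 - A^-4 + 2 - A^4 + A^8 - A^12; 10 crossings at w = -4): V = -t^-6 + t^-5 - t^-4 + 2t^-3 - t^-2 + t^-1
V(D3) = t^-4 - 2t^-3 + 3t^-2 - 4t^-1 + 4 - 3t + 3t^2 - t^3  (w 0, c 10, <D> = -A^-12 + 3A^-8 - 3A^-4 + 4 - 4A^4 + 3A^8 - 2A^12 + A^16)
key observation: comparing 3 Jones polynomials yields 2 groups


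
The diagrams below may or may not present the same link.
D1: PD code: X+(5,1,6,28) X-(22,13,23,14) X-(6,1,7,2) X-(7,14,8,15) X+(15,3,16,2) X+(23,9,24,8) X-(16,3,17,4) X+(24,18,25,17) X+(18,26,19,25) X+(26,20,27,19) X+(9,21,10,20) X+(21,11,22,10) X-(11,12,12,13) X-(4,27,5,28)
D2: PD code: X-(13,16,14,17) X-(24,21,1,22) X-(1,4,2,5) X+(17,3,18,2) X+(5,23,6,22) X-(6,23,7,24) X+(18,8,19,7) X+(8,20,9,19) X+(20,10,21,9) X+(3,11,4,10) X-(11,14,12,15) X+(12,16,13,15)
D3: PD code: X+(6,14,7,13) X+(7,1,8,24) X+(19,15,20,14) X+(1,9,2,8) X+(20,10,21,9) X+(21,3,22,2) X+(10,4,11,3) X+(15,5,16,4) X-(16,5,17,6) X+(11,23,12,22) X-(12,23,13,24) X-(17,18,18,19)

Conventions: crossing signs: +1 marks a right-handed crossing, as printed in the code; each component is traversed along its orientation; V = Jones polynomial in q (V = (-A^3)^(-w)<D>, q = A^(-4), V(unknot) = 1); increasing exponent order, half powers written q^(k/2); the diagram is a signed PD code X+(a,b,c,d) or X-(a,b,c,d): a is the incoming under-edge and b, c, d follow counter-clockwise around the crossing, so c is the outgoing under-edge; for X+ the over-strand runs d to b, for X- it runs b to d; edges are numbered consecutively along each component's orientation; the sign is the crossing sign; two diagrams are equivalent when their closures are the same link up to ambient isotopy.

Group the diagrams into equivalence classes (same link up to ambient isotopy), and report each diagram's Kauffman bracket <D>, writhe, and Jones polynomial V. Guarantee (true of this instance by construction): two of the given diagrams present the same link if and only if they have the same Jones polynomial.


equivalence classes: {D1, D2} | {D3}
D1 (bracket -A^-18 + A^-14 - A^-10 + 2A^-6 - A^-2 + A^2; 14 crossings at w = +2): V = q - q^2 + 2q^3 - q^4 + q^5 - q^6
D2 (bracket -A^-18 + A^-14 - A^-10 + 2A^-6 - A^-2 + A^2; 12 crossings at w = +2): V = q - q^2 + 2q^3 - q^4 + q^5 - q^6
D3 (bracket -A^-10 + A^-6 - A^-2 + A^2 + A^10; 12 crossings at w = +6): V = q^2 + q^4 - q^5 + q^6 - q^7
key observation: 2 values of V(q) split the 3 diagrams


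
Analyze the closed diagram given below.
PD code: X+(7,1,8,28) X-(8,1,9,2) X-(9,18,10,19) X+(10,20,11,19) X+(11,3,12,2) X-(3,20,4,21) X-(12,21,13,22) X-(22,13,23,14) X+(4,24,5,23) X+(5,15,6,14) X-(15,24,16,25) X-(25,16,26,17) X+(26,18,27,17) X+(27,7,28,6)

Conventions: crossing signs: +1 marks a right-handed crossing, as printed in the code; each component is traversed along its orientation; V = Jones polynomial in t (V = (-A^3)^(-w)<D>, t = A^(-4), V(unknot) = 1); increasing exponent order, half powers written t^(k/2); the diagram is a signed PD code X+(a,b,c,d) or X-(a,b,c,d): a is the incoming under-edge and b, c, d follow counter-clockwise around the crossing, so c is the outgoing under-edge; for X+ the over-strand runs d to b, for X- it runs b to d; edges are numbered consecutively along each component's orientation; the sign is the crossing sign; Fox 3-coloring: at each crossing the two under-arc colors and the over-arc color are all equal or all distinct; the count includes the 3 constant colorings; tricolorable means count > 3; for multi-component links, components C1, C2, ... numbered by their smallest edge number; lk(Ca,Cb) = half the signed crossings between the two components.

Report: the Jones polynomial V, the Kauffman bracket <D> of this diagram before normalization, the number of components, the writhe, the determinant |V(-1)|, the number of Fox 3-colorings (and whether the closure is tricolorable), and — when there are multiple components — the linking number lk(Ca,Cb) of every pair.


V(t) = -t^-3 + t^-2 - t^-1 + 3 - t + t^2 - t^3
bracket: -A^-12 + A^-8 - A^-4 + 3 - A^4 + A^8 - A^12, w = 0
1 component, writhe 0, over 14 crossings
det 9, colorings 27 of 3^14 — tricolorable
observation: V is palindromic (span 6, det 9): t -> 1/t fixes it; necessary, not sufficient, for amphichirality


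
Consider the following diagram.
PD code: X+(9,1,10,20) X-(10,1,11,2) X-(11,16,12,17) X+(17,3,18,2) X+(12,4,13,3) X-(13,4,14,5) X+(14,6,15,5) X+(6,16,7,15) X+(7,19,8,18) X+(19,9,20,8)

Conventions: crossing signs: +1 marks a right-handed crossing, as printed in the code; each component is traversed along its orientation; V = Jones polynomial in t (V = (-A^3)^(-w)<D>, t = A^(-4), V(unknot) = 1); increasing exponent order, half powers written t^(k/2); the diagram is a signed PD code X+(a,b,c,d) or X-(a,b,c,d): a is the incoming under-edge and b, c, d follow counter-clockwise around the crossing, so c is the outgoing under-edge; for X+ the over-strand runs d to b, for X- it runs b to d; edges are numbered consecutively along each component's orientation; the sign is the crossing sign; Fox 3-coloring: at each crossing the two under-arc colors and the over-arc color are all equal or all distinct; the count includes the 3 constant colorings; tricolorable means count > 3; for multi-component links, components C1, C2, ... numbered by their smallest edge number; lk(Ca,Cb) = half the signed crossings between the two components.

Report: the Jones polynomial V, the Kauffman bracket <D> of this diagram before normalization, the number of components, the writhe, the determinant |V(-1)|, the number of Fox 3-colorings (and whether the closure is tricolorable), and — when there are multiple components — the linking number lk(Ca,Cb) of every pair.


Jones polynomial: V(t) = t - t^2 + 2t^3 - t^4 + t^5 - t^6
<D> = -A^-12 + A^-8 - A^-4 + 2 - A^4 + A^8; writhe +4
components 1, writhe +4 (10 crossings)
3-colorings: 3 of 3^10, det 7 — not tricolorable
note: w = +4 (over 10 crossings) is diagram-only; (-A^3)^(-4) removes it from V


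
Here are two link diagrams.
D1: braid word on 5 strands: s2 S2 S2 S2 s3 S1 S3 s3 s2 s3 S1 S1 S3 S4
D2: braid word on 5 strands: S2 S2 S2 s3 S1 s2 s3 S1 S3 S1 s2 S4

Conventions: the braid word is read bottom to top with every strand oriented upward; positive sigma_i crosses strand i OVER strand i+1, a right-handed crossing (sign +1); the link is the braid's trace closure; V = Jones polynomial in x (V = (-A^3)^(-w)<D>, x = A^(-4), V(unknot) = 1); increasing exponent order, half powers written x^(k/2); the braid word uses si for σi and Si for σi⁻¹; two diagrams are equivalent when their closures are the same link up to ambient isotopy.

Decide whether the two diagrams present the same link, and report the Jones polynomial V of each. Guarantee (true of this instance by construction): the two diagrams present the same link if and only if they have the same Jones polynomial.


equivalent: yes
V(D1) = -x^-6 + x^-5 - x^-4 + 2x^-3 - x^-2 + x^-1  (w -4, c 14, <D> = A^-8 - A^-4 + 2 - A^4 + A^8 - A^12)
D2 (bracket A^-8 - A^-4 + 2 - A^4 + A^8 - A^12; 12 crossings at w = -4): V = -x^-6 + x^-5 - x^-4 + 2x^-3 - x^-2 + x^-1
why: one V(x) for all 2 diagrams — one class (guaranteed)


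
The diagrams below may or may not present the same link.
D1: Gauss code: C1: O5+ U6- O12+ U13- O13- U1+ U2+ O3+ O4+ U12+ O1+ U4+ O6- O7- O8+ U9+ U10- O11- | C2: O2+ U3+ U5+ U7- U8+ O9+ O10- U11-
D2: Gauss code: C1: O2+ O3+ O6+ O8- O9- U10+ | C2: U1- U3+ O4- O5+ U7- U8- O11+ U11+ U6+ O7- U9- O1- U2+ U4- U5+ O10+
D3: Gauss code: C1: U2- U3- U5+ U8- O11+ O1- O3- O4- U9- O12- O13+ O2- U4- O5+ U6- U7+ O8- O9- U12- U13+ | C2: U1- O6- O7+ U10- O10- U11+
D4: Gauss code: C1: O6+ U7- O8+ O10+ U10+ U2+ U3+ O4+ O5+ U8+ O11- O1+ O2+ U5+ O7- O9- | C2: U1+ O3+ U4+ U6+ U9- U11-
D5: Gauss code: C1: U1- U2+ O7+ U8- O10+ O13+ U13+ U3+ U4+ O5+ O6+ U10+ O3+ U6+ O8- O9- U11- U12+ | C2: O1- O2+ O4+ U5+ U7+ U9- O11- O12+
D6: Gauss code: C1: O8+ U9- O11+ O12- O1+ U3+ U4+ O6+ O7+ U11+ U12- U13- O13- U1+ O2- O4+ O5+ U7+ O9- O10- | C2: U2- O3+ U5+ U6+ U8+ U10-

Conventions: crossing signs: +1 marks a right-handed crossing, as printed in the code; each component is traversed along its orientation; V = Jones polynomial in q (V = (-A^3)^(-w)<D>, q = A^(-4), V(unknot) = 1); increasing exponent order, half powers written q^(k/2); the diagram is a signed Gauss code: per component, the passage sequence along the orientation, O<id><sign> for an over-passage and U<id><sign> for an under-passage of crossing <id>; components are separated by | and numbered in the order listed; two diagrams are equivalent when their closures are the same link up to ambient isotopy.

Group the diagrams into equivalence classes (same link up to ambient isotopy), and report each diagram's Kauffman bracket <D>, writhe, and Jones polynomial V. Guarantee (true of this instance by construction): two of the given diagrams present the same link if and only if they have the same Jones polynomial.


equivalence classes: {D1, D4, D5, D6} | {D2} | {D3}
D1 (bracket -A^-17 + A^-13 - A^-9 + 2A^-5 + A^3; 13 crossings at w = +3): V = -q^(3/2) - 2q^(7/2) + q^(9/2) - q^(11/2) + q^(13/2)
V(D2) = -q^(1/2) - q^(5/2)  (w +1, c 11, <D> = A^-7 + A)
D3 (bracket A^-13 + A^-9 + A^-5 - A^3; 13 crossings at w = -5): V = q^(-9/2) - q^(-5/2) - q^(-3/2) - q^(-1/2)
V(D4) = -q^(3/2) - 2q^(7/2) + q^(9/2) - q^(11/2) + q^(13/2)  [11 crossings, <D> = -A^-11 + A^-7 - A^-3 + 2A + A^9, w = +5]
V(D5) = -q^(3/2) - 2q^(7/2) + q^(9/2) - q^(11/2) + q^(13/2)  [13 crossings, <D> = -A^-11 + A^-7 - A^-3 + 2A + A^9, w = +5]
D6 (bracket -A^-17 + A^-13 - A^-9 + 2A^-5 + A^3; 13 crossings at w = +3): V = -q^(3/2) - 2q^(7/2) + q^(9/2) - q^(11/2) + q^(13/2)
key observation: 3 classes among 6 diagrams; unequal V(q) rules out equality


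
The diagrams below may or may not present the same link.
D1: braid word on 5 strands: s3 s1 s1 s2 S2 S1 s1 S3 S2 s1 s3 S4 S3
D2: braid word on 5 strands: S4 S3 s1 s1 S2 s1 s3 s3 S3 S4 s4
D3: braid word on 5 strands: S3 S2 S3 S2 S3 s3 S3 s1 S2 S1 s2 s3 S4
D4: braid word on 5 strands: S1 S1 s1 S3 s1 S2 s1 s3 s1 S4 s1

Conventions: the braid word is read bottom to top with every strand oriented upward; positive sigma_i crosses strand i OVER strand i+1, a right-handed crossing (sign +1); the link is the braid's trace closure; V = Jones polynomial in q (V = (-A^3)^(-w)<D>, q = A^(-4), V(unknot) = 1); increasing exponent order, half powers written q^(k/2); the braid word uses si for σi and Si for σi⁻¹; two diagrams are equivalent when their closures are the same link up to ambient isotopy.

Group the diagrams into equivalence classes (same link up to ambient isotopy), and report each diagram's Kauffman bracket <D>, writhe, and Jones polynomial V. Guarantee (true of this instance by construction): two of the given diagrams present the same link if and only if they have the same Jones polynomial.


equivalence classes: {D1, D2, D4} | {D3}
D1 (bracket -A^-15 + A^-7 + A^-3 + A; 13 crossings at w = +1): V = -q^(1/2) - q^(3/2) - q^(5/2) + q^(9/2)
D2 (bracket -A^-15 + A^-7 + A^-3 + A; 11 crossings at w = +1): V = -q^(1/2) - q^(3/2) - q^(5/2) + q^(9/2)
V(D3) = -q^(-5/2) - q^(-1/2)  (w -5, c 13, <D> = A^-13 + A^-5)
V(D4) = -q^(1/2) - q^(3/2) - q^(5/2) + q^(9/2)  (w +1, c 11, <D> = -A^-15 + A^-7 + A^-3 + A)
key observation: V(q) takes 2 values over 4 diagrams, fixing the grouping
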